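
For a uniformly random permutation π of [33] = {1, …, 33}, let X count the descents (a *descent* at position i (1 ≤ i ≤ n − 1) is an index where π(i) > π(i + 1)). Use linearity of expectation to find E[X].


Write X = Σ X_I over i = 1, …, 32, with X_I the indicator of one descent.
There are 32 indicators.
For each fixed i, the pair (π(i), π(i+1)) is a uniformly random ordered pair of distinct values from {1, …, 33}; by symmetry P[π(i) > π(i+1)] = 1/2.
By linearity: E[X] = 32 · (1/2) = (33 − 1) · (1/2) = 16 ≈ 16.0000.

E[X] = 16 = 16.0000.


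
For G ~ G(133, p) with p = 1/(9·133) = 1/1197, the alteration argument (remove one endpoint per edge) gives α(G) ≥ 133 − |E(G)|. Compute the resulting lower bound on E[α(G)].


E[|E(G)|] = C(133, 2)·p = 8778 · (1/1197) = 22/3.
E[α(G)] ≥ n − E[|E(G)|] = 133 − 22/3 = 377/3.
Numerically: ≈ 125.66667.
(This is only a lower bound; the true E[α(G)] may be larger.)

E[α(G)] ≥ 377/3 ≈ 125.66667.


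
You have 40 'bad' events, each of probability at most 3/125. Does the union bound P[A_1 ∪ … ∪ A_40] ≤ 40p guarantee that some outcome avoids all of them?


Union bound: P[∪_{i=1}^{40} A_i] ≤ Σ_i P[A_i] ≤ 40·p = 40·(3/125) = 24/25.
Numerically: 24/25 ≈ 0.9600000.
Is 24/25 < 1? YES.
Since P[∪ A_i] ≤ 24/25 < 1, the complement has P[∩ A_i^c] ≥ 1 − 24/25 = 1/25 > 0, so some outcome avoids every A_i.

40·p = 24/25 ≈ 0.9600000; existence CERTIFIED by the union bound.


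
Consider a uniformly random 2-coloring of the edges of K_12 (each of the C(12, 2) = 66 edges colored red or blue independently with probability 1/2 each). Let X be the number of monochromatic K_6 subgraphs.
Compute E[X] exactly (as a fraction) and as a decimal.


Let X = Σ_S X_S over the C(12, 6) = 924 subsets S of size 6, where X_S = 1 if the K_6 on S is monochromatic.
For a fixed S, the K_6 on S has C(6, 2) = 15 edges. P[all 15 edges red] = (1/2)^15, and likewise for blue, so P[monochromatic] = 2·(1/2)^15 = 2^{1 − 15} = 1/16384.
By linearity: E[X] = C(12, 6) · 2^{1 − 15} = 924 · 1/16384 = 231/4096.
Numerically: E[X] ≈ 0.056396.

E[X] = C(12,6)·2^(1−C(6,2)) = 231/4096 ≈ 0.056396.


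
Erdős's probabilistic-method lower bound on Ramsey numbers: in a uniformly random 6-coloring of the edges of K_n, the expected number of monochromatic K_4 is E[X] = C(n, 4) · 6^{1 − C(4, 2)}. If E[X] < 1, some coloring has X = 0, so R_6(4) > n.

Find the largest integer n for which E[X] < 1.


We need C(n, 4) · 6^{1 − 6} < 1, i.e. C(n, 4) < 6^{6 − 1} = 7776.
Check values of n near the boundary:
  n = 17: C(17, 4) = 2380; 2380 < 7776? YES
  n = 18: C(18, 4) = 3060; 3060 < 7776? YES
  n = 19: C(19, 4) = 3876; 3876 < 7776? YES
  n = 20: C(20, 4) = 4845; 4845 < 7776? YES
  n = 21: C(21, 4) = 5985; 5985 < 7776? YES
  n = 22: C(22, 4) = 7315; 7315 < 7776? YES
  n = 23: C(23, 4) = 8855; 8855 < 7776? NO
The largest n with C(n, 4) < 7776 is n = 22 (where E[X] = 7315/7776 ≈ 0.9407). Hence R_6(4) > 22, i.e. R_6(4) ≥ 23.

Largest n = 22; hence R_6(4) > 22.


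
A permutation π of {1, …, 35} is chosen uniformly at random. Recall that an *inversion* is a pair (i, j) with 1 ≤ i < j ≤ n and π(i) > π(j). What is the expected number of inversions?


Write X = Σ X_I over the C(35, 2) = 595 pairs i < j, with X_I the indicator of one inversion.
There are 595 indicators.
For each fixed pair i < j, the values π(i) and π(j) are two distinct elements of {1, …, 35} in uniformly random order; by symmetry P[π(i) > π(j)] = 1/2.
By linearity: E[X] = 595 · (1/2) = C(35, 2) · (1/2) = 595/2 = 595/2 ≈ 297.50000.

E[X] = 595/2 = 297.50000.


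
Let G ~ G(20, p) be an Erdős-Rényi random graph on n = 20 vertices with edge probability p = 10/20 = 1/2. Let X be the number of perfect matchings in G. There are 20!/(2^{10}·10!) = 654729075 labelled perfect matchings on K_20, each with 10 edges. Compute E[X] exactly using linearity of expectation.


K_20 has 20!/(2^{10}·10!) = 654729075 labelled perfect matchings.
For each such perfect matching H, let X_H = 1 if all 10 edges of H are present in G. Then P[X_H = 1] = p^{10} = (1/2)^{10} = 1/1024.
By linearity of expectation: E[X] = Σ_H E[X_H] = 654729075 · p^{10} = 654729075 · 1/1024 = 654729075/1024.
Numerically: E[X] ≈ 639384.

E[X] = 654729075 · (1/2)^{10} = 654729075/1024 ≈ 639384.


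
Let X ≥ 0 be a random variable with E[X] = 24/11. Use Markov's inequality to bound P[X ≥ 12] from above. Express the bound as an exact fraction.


μ = E[X] = 24/11, a = 12.
Markov: P[X ≥ 12] ≤ μ/a = (24/11)/12 = 2/11.
Numerically: ≈ 0.18182.
(Since a = 12 > μ = 2.18182, the bound 2/11 is < 1 and informative.)

P[X ≥ 12] ≤ 2/11 ≈ 0.18182.


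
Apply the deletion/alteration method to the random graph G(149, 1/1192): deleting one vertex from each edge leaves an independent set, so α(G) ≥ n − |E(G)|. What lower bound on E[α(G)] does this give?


E[|E(G)|] = C(149, 2)·p = 11026 · (1/1192) = 37/4.
E[α(G)] ≥ n − E[|E(G)|] = 149 − 37/4 = 559/4.
Numerically: ≈ 139.750000.
(This is only a lower bound; the true E[α(G)] may be larger.)

E[α(G)] ≥ 559/4 ≈ 139.750000.


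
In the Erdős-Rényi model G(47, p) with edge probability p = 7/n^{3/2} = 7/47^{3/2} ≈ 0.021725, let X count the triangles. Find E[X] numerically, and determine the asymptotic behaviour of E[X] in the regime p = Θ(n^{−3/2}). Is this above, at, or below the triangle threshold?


Number of potential triangles: C(47, 3) = 16215.
Each occurs with probability p³ ≈ (0.021725)³ ≈ 1.0253066e-05.
By linearity: E[X] = C(47, 3)·p³ ≈ 16215 · 1.0253066e-05 ≈ 0.16625.
Since α = 3/2 > 1, p = c/n^{3/2} = o(1/n) is below the triangle threshold p ~ 1/n. Asymptotically E[X] ~ (c³/6)·n^{3(1−α)} = (7³/6)·n^{-1.5} → 0, so by Markov's inequality G has no triangles w.h.p.

E[X] ≈ 0.16625; in regime p = Θ(1/n^{3/2}) E[X] tends to 0 (below the triangle threshold p ~ 1/n).


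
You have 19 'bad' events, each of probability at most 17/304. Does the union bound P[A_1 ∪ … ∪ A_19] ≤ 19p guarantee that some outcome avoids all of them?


Union bound: P[∪_{i=1}^{19} A_i] ≤ Σ_i P[A_i] ≤ 19·p = 19·(17/304) = 17/16.
Numerically: 17/16 ≈ 1.0625.
Is 17/16 < 1? NO.
Since the bound 17/16 is ≥ 1, the union bound is uninformative here; it does NOT by itself certify existence.

19·p = 17/16 ≈ 1.0625; existence NOT certified by the union bound.


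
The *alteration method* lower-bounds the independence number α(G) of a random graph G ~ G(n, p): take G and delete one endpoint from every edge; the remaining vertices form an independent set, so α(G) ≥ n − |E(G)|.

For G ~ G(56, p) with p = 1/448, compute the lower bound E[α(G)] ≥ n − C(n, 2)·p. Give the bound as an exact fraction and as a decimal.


E[|E(G)|] = C(56, 2)·p = 1540 · (1/448) = 55/16.
E[α(G)] ≥ n − E[|E(G)|] = 56 − 55/16 = 841/16.
Numerically: ≈ 52.562.
(This is only a lower bound; the true E[α(G)] may be larger.)

E[α(G)] ≥ 841/16 ≈ 52.562.


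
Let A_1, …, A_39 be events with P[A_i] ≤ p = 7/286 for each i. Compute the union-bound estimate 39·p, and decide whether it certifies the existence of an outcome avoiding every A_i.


Union bound: P[∪_{i=1}^{39} A_i] ≤ Σ_i P[A_i] ≤ 39·p = 39·(7/286) = 21/22.
Numerically: 21/22 ≈ 0.954545.
Is 21/22 < 1? YES.
Since P[∪ A_i] ≤ 21/22 < 1, the complement has P[∩ A_i^c] ≥ 1 − 21/22 = 1/22 > 0, so some outcome avoids every A_i.

39·p = 21/22 ≈ 0.954545; existence CERTIFIED by the union bound.


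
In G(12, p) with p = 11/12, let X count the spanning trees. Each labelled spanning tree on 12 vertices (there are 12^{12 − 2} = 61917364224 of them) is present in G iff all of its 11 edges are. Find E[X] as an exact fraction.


K_12 has 12^{12 − 2} = 61917364224 labelled spanning trees.
For each such spanning tree H, let X_H = 1 if all 11 edges of H are present in G. Then P[X_H = 1] = p^{11} = (11/12)^{11} = 285311670611/743008370688.
By linearity: E[X] = Σ_H E[X_H] = 61917364224 · p^{11} = 61917364224 · 285311670611/743008370688 = 285311670611/12.
Numerically: E[X] ≈ 2.38e+10.

E[X] = 61917364224 · (11/12)^{11} = 285311670611/12 ≈ 2.38e+10.


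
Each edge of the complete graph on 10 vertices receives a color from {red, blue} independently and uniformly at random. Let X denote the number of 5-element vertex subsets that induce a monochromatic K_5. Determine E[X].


Let X = Σ_S X_S over the C(10, 5) = 252 subsets S of size 5, where X_S = 1 if the K_5 on S is monochromatic.
For a fixed S, the K_5 on S has C(5, 2) = 10 edges. P[all 10 edges red] = (1/2)^10, and likewise for blue, so P[monochromatic] = 2·(1/2)^10 = 2^{1 − 10} = 1/512.
Summing: E[X] = C(10, 5) · 2^{1 − 10} = 252 · 1/512 = 63/128.
Numerically: E[X] ≈ 0.49219.

E[X] = C(10,5)·2^(1−C(5,2)) = 63/128 ≈ 0.49219.


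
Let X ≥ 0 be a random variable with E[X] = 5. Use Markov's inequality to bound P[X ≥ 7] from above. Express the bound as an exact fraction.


μ = E[X] = 5, a = 7.
Markov: P[X ≥ 7] ≤ μ/a = (5)/7 = 5/7.
Numerically: ≈ 0.714.
(Since a = 7 > μ = 5.000, the bound 5/7 is < 1 and informative.)

P[X ≥ 7] ≤ 5/7 ≈ 0.714.


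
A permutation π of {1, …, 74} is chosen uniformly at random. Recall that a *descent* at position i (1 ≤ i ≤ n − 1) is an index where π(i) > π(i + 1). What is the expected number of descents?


Write X = Σ X_I over i = 1, …, 73, with X_I the indicator of one descent.
There are 73 indicators.
For each fixed i, the pair (π(i), π(i+1)) is a uniformly random ordered pair of distinct values from {1, …, 74}; by symmetry P[π(i) > π(i+1)] = 1/2.
By linearity: E[X] = 73 · (1/2) = (74 − 1) · (1/2) = 73/2 ≈ 36.5000.

E[X] = 73/2 = 36.5000.


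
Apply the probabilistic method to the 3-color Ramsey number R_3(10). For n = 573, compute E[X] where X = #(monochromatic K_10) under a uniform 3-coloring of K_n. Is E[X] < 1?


E[X] = C(573, 10) · 3^{1 − 45} = 971597135635805762226 · 3^{−44} = 971597135635805762226/984770902183611232881.
As a reduced fraction: E[X] = 35985079097622435638/36472996377170786403 ≈ 0.987.
Is E[X] < 1? YES.
Since E[X] < 1, there exists a 3-coloring of K_{573} with no monochromatic K_10; hence R_3(10) > 573.

E[X] = 35985079097622435638/36472996377170786403 ≈ 0.987; E[X] < 1, so R_3(10) > 573.


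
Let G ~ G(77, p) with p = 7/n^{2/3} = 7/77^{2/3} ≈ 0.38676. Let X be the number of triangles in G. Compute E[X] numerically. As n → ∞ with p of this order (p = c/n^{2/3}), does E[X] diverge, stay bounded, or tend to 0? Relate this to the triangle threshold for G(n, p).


Number of potential triangles: C(77, 3) = 73150.
Each occurs with probability p³ ≈ (0.38676)³ ≈ 5.7851240e-02.
By linearity: E[X] = C(77, 3)·p³ ≈ 73150 · 5.7851240e-02 ≈ 4231.81818.
Since α = 2/3 < 1, p = c/n^{2/3} ≫ 1/n is above the triangle threshold p ~ 1/n. Asymptotically E[X] ~ (c³/6)·n^{3(1−α)} = (7³/6)·n^{1} → ∞; triangles are abundant w.h.p.

E[X] ≈ 4231.81818; in regime p = Θ(1/n^{2/3}) E[X] diverges (above the triangle threshold p ~ 1/n).


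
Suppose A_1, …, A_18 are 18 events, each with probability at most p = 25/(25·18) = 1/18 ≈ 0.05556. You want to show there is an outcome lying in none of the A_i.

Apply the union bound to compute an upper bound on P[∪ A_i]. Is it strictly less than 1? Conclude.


Union bound: P[∪_{i=1}^{18} A_i] ≤ Σ_i P[A_i] ≤ 18·p = 18·(1/18) = 1.
Numerically: 1 ≈ 1.00000.
Is 1 < 1? NO.
Since the bound 1 is ≥ 1, the union bound is uninformative here; it does NOT by itself certify existence.

18·p = 1 ≈ 1.00000; existence NOT certified by the union bound.


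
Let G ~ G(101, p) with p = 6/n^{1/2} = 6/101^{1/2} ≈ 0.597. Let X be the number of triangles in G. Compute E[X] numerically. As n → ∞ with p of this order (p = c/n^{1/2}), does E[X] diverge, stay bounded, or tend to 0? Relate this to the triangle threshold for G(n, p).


Number of potential triangles: C(101, 3) = 166650.
Each occurs with probability p³ ≈ (0.597)³ ≈ 2.12800e-01.
By linearity: E[X] = C(101, 3)·p³ ≈ 166650 · 2.12800e-01 ≈ 35463.125.
Since α = 1/2 < 1, p = c/n^{1/2} ≫ 1/n is above the triangle threshold p ~ 1/n. Asymptotically E[X] ~ (c³/6)·n^{3(1−α)} = (6³/6)·n^{1.5} → ∞; triangles are abundant w.h.p.

E[X] ≈ 35463.125; in regime p = Θ(1/n^{1/2}) E[X] diverges (above the triangle threshold p ~ 1/n).


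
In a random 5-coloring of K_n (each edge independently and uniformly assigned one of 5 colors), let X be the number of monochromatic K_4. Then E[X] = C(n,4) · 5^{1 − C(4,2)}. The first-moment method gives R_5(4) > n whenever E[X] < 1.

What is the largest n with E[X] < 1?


We need C(n, 4) · 5^{1 − 6} < 1, i.e. C(n, 4) < 5^{6 − 1} = 3125.
Check values of n near the boundary:
  n = 13: C(13, 4) = 715; 715 < 3125? YES
  n = 14: C(14, 4) = 1001; 1001 < 3125? YES
  n = 15: C(15, 4) = 1365; 1365 < 3125? YES
  n = 16: C(16, 4) = 1820; 1820 < 3125? YES
  n = 17: C(17, 4) = 2380; 2380 < 3125? YES
  n = 18: C(18, 4) = 3060; 3060 < 3125? YES
  n = 19: C(19, 4) = 3876; 3876 < 3125? NO
The largest n with C(n, 4) < 3125 is n = 18 (where E[X] = 612/625 ≈ 0.979200). Hence R_5(4) > 18, i.e. R_5(4) ≥ 19.

Largest n = 18; hence R_5(4) > 18.


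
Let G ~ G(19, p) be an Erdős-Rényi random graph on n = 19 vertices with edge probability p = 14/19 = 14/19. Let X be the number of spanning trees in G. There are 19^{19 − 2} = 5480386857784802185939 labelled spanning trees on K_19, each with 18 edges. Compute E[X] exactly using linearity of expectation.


K_19 has 19^{19 − 2} = 5480386857784802185939 labelled spanning trees.
For each such spanning tree H, let X_H = 1 if all 18 edges of H are present in G. Then P[X_H = 1] = p^{18} = (14/19)^{18} = 426878854210636742656/104127350297911241532841.
By linearity of expectation: E[X] = Σ_H E[X_H] = 5480386857784802185939 · p^{18} = 5480386857784802185939 · 426878854210636742656/104127350297911241532841 = 426878854210636742656/19.
Numerically: E[X] ≈ 2.25e+19.

E[X] = 5480386857784802185939 · (14/19)^{18} = 426878854210636742656/19 ≈ 2.25e+19.


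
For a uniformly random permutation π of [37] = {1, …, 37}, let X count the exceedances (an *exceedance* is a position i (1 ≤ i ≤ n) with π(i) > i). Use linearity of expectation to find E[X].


Write X = Σ_{i=1}^{37} X_i, where X_i = 1_{π(i) > i}.
For each fixed i, π(i) is uniform over {1, …, 37} (marginal of a uniform permutation), so P[π(i) > i] = (n − i)/n. Summing: Σ_{i=1}^{37} (n − i)/n = (0 + 1 + … + 36)/37 = 37(37 − 1)/(2·37) = (37 − 1)/2.
Hence E[X] = Σ_{i=1}^{37} (37 − i)/37 = 18 ≈ 18.0000.

E[X] = 18 = 18.0000.


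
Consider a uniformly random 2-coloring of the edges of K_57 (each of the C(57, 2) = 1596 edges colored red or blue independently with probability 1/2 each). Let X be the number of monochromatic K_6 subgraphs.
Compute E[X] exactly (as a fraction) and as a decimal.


Let X = Σ_S X_S over the C(57, 6) = 36288252 subsets S of size 6, where X_S = 1 if the K_6 on S is monochromatic.
For a fixed S, the K_6 on S has C(6, 2) = 15 edges. P[all 15 edges red] = (1/2)^15, and likewise for blue, so P[monochromatic] = 2·(1/2)^15 = 2^{1 − 15} = 1/16384.
By linearity of expectation: E[X] = C(57, 6) · 2^{1 − 15} = 36288252 · 1/16384 = 9072063/4096.
Numerically: E[X] ≈ 2214.85913.

E[X] = C(57,6)·2^(1−C(6,2)) = 9072063/4096 ≈ 2214.85913.


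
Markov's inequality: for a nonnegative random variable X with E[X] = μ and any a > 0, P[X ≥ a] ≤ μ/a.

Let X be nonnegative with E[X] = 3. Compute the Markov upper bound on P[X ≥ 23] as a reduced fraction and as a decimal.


μ = E[X] = 3, a = 23.
Markov: P[X ≥ 23] ≤ μ/a = (3)/23 = 3/23.
Numerically: ≈ 0.13043.
(Since a = 23 > μ = 3.00000, the bound 3/23 is < 1 and informative.)

P[X ≥ 23] ≤ 3/23 ≈ 0.13043.


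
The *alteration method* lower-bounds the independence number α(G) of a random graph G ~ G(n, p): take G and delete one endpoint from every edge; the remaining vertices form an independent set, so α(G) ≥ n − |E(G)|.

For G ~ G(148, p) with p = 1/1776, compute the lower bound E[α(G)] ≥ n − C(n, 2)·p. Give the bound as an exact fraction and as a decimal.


E[|E(G)|] = C(148, 2)·p = 10878 · (1/1776) = 49/8.
E[α(G)] ≥ n − E[|E(G)|] = 148 − 49/8 = 1135/8.
Numerically: ≈ 141.8750.
(This is only a lower bound; the true E[α(G)] may be larger.)

E[α(G)] ≥ 1135/8 ≈ 141.8750.


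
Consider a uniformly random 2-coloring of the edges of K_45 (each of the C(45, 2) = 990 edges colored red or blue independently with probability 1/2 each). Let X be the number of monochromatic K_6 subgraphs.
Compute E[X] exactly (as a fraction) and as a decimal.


Let X = Σ_S X_S over the C(45, 6) = 8145060 subsets S of size 6, where X_S = 1 if the K_6 on S is monochromatic.
For a fixed S, the K_6 on S has C(6, 2) = 15 edges. P[all 15 edges red] = (1/2)^15, and likewise for blue, so P[monochromatic] = 2·(1/2)^15 = 2^{1 − 15} = 1/16384.
By linearity of expectation: E[X] = C(45, 6) · 2^{1 − 15} = 8145060 · 1/16384 = 2036265/4096.
Numerically: E[X] ≈ 497.135.

E[X] = C(45,6)·2^(1−C(6,2)) = 2036265/4096 ≈ 497.135.


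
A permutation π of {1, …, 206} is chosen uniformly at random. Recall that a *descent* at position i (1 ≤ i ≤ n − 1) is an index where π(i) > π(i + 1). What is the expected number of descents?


Write X = Σ X_I over i = 1, …, 205, with X_I the indicator of one descent.
There are 205 indicators.
For each fixed i, the pair (π(i), π(i+1)) is a uniformly random ordered pair of distinct values from {1, …, 206}; by symmetry P[π(i) > π(i+1)] = 1/2.
By linearity: E[X] = 205 · (1/2) = (206 − 1) · (1/2) = 205/2 ≈ 102.50000.

E[X] = 205/2 = 102.50000.


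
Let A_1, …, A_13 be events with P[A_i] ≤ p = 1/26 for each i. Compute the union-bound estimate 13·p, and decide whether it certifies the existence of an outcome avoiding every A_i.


Union bound: P[∪_{i=1}^{13} A_i] ≤ Σ_i P[A_i] ≤ 13·p = 13·(1/26) = 1/2.
Numerically: 1/2 ≈ 0.5000000.
Is 1/2 < 1? YES.
Since P[∪ A_i] ≤ 1/2 < 1, the complement has P[∩ A_i^c] ≥ 1 − 1/2 = 1/2 > 0, so some outcome avoids every A_i.

13·p = 1/2 ≈ 0.5000000; existence CERTIFIED by the union bound.


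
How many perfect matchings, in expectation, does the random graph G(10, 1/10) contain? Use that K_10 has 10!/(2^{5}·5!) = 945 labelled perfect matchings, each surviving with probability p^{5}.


K_10 has 10!/(2^{5}·5!) = 945 labelled perfect matchings.
For each such perfect matching H, let X_H = 1 if all 5 edges of H are present in G. Then P[X_H = 1] = p^{5} = (1/10)^{5} = 1/100000.
Summing the indicators: E[X] = Σ_H E[X_H] = 945 · p^{5} = 945 · 1/100000 = 189/20000.
Numerically: E[X] ≈ 0.00945.

E[X] = 945 · (1/10)^{5} = 189/20000 ≈ 0.00945.


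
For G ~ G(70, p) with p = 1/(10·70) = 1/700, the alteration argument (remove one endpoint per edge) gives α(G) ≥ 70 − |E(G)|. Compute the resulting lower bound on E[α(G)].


E[|E(G)|] = C(70, 2)·p = 2415 · (1/700) = 69/20.
E[α(G)] ≥ n − E[|E(G)|] = 70 − 69/20 = 1331/20.
Numerically: ≈ 66.5500.
(This is only a lower bound; the true E[α(G)] may be larger.)

E[α(G)] ≥ 1331/20 ≈ 66.5500.


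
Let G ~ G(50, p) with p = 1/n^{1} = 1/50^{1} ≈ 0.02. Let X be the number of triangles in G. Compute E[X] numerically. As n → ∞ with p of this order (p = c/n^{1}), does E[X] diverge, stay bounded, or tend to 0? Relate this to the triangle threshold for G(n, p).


Number of potential triangles: C(50, 3) = 19600.
Each occurs with probability p³ ≈ (0.02)³ ≈ 8.00000000e-06.
By linearity: E[X] = C(50, 3)·p³ ≈ 19600 · 8.00000000e-06 ≈ 0.156800.
Here α = 1, so p = 1/n is exactly at the triangle threshold p ~ 1/n. Asymptotically E[X] → c³/6 = 1³/6 = 1/6 ≈ 0.166667, a bounded constant. In this regime the triangle count is asymptotically Poisson(c³/6).

E[X] ≈ 0.156800; in regime p = Θ(1/n^{1}) E[X] stays bounded (at the triangle threshold p ~ 1/n).


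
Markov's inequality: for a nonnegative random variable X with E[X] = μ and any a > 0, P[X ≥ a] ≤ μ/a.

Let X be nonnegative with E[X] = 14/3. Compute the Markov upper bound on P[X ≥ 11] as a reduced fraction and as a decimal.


μ = E[X] = 14/3, a = 11.
Markov: P[X ≥ 11] ≤ μ/a = (14/3)/11 = 14/33.
Numerically: ≈ 0.424.
(Since a = 11 > μ = 4.667, the bound 14/33 is < 1 and informative.)

P[X ≥ 11] ≤ 14/33 ≈ 0.424.


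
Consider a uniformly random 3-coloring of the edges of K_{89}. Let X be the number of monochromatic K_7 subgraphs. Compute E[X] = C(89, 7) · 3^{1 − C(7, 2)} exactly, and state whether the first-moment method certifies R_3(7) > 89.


E[X] = C(89, 7) · 3^{1 − 21} = 6890268572 · 3^{−20} = 6890268572/3486784401.
As a reduced fraction: E[X] = 6890268572/3486784401 ≈ 1.9761097.
Is E[X] < 1? NO.
Since E[X] ≥ 1, the first-moment bound is inconclusive at n = 89; it does NOT by itself certify R_3(7) > 89.

E[X] = 6890268572/3486784401 ≈ 1.9761097; E[X] ≥ 1; first-moment method inconclusive here.


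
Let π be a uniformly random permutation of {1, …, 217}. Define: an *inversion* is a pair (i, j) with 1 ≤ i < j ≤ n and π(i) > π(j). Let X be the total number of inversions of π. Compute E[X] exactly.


Write X = Σ X_I over the C(217, 2) = 23436 pairs i < j, with X_I the indicator of one inversion.
There are 23436 indicators.
For each fixed pair i < j, the values π(i) and π(j) are two distinct elements of {1, …, 217} in uniformly random order; by symmetry P[π(i) > π(j)] = 1/2.
By linearity: E[X] = 23436 · (1/2) = C(217, 2) · (1/2) = 23436/2 = 11718 ≈ 11718.0000.

E[X] = 11718 = 11718.0000.


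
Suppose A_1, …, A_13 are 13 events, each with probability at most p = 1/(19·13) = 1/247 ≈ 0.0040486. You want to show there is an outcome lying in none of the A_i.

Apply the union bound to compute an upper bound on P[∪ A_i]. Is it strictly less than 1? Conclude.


Union bound: P[∪_{i=1}^{13} A_i] ≤ Σ_i P[A_i] ≤ 13·p = 13·(1/247) = 1/19.
Numerically: 1/19 ≈ 0.0526316.
Is 1/19 < 1? YES.
Since P[∪ A_i] ≤ 1/19 < 1, the complement has P[∩ A_i^c] ≥ 1 − 1/19 = 18/19 > 0, so some outcome avoids every A_i.

13·p = 1/19 ≈ 0.0526316; existence CERTIFIED by the union bound.


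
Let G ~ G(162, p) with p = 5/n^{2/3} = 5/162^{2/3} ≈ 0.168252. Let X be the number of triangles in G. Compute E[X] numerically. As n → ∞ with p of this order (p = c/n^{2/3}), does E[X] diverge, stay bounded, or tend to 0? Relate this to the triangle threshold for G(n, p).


Number of potential triangles: C(162, 3) = 695520.
Each occurs with probability p³ ≈ (0.168252)³ ≈ 4.76299345e-03.
By linearity: E[X] = C(162, 3)·p³ ≈ 695520 · 4.76299345e-03 ≈ 3312.757202.
Since α = 2/3 < 1, p = c/n^{2/3} ≫ 1/n is above the triangle threshold p ~ 1/n. Asymptotically E[X] ~ (c³/6)·n^{3(1−α)} = (5³/6)·n^{1} → ∞; triangles are abundant w.h.p.

E[X] ≈ 3312.757202; in regime p = Θ(1/n^{2/3}) E[X] diverges (above the triangle threshold p ~ 1/n).


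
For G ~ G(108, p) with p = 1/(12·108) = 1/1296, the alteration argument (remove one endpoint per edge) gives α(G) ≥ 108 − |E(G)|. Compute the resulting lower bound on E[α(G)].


E[|E(G)|] = C(108, 2)·p = 5778 · (1/1296) = 107/24.
E[α(G)] ≥ n − E[|E(G)|] = 108 − 107/24 = 2485/24.
Numerically: ≈ 103.541667.
(This is only a lower bound; the true E[α(G)] may be larger.)

E[α(G)] ≥ 2485/24 ≈ 103.541667.


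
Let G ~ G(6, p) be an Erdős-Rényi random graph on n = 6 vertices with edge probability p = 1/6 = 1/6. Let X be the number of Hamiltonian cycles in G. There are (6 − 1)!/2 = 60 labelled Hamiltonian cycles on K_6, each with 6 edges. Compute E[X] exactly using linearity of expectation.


K_6 has (6 − 1)!/2 = 60 labelled Hamiltonian cycles.
For each such Hamiltonian cycle H, let X_H = 1 if all 6 edges of H are present in G. Then P[X_H = 1] = p^{6} = (1/6)^{6} = 1/46656.
By linearity of expectation: E[X] = Σ_H E[X_H] = 60 · p^{6} = 60 · 1/46656 = 5/3888.
Numerically: E[X] ≈ 0.001286.

E[X] = 60 · (1/6)^{6} = 5/3888 ≈ 0.001286.


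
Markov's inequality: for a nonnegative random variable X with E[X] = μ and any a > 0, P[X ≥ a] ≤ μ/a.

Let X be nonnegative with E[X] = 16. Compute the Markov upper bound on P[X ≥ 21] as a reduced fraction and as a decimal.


μ = E[X] = 16, a = 21.
Markov: P[X ≥ 21] ≤ μ/a = (16)/21 = 16/21.
Numerically: ≈ 0.7619.
(Since a = 21 > μ = 16.0000, the bound 16/21 is < 1 and informative.)

P[X ≥ 21] ≤ 16/21 ≈ 0.7619.


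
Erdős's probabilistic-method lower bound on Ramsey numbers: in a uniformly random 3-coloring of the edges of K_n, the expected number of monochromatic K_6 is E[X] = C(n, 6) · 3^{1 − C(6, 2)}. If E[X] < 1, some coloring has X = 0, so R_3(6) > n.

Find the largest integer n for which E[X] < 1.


We need C(n, 6) · 3^{1 − 15} < 1, i.e. C(n, 6) < 3^{15 − 1} = 4782969.
Check values of n near the boundary:
  n = 35: C(35, 6) = 1623160; 1623160 < 4782969? YES
  n = 36: C(36, 6) = 1947792; 1947792 < 4782969? YES
  n = 37: C(37, 6) = 2324784; 2324784 < 4782969? YES
  n = 38: C(38, 6) = 2760681; 2760681 < 4782969? YES
  n = 39: C(39, 6) = 3262623; 3262623 < 4782969? YES
  n = 40: C(40, 6) = 3838380; 3838380 < 4782969? YES
  n = 41: C(41, 6) = 4496388; 4496388 < 4782969? YES
  n = 42: C(42, 6) = 5245786; 5245786 < 4782969? NO
  n = 43: C(43, 6) = 6096454; 6096454 < 4782969? NO
  n = 44: C(44, 6) = 7059052; 7059052 < 4782969? NO
The largest n with C(n, 6) < 4782969 is n = 41 (where E[X] = 1498796/1594323 ≈ 0.940). Hence R_3(6) > 41, i.e. R_3(6) ≥ 42.

Largest n = 41; hence R_3(6) > 41.


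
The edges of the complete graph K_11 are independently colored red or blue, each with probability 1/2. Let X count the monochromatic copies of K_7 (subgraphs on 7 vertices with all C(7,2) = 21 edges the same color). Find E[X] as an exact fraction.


Let X = Σ_S X_S over the C(11, 7) = 330 subsets S of size 7, where X_S = 1 if the K_7 on S is monochromatic.
For a fixed S, the K_7 on S has C(7, 2) = 21 edges. P[all 21 edges red] = (1/2)^21, and likewise for blue, so P[monochromatic] = 2·(1/2)^21 = 2^{1 − 21} = 1/1048576.
By linearity of expectation: E[X] = C(11, 7) · 2^{1 − 21} = 330 · 1/1048576 = 165/524288.
Numerically: E[X] ≈ 0.00031.

E[X] = C(11,7)·2^(1−C(7,2)) = 165/524288 ≈ 0.00031.


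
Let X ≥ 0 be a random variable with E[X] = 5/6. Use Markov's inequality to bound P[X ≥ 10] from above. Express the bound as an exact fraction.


μ = E[X] = 5/6, a = 10.
Markov: P[X ≥ 10] ≤ μ/a = (5/6)/10 = 1/12.
Numerically: ≈ 0.0833.
(Since a = 10 > μ = 0.8333, the bound 1/12 is < 1 and informative.)

P[X ≥ 10] ≤ 1/12 ≈ 0.0833.


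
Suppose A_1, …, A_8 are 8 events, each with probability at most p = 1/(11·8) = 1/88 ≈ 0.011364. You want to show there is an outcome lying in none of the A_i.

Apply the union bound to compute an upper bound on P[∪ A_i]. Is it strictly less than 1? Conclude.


Union bound: P[∪_{i=1}^{8} A_i] ≤ Σ_i P[A_i] ≤ 8·p = 8·(1/88) = 1/11.
Numerically: 1/11 ≈ 0.090909.
Is 1/11 < 1? YES.
Since P[∪ A_i] ≤ 1/11 < 1, the complement has P[∩ A_i^c] ≥ 1 − 1/11 = 10/11 > 0, so some outcome avoids every A_i.

8·p = 1/11 ≈ 0.090909; existence CERTIFIED by the union bound.


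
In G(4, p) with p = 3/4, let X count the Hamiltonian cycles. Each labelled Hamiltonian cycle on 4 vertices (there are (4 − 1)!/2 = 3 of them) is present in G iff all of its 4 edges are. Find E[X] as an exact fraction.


K_4 has (4 − 1)!/2 = 3 labelled Hamiltonian cycles.
For each such Hamiltonian cycle H, let X_H = 1 if all 4 edges of H are present in G. Then P[X_H = 1] = p^{4} = (3/4)^{4} = 81/256.
By linearity of expectation: E[X] = Σ_H E[X_H] = 3 · p^{4} = 3 · 81/256 = 243/256.
Numerically: E[X] ≈ 0.94922.

E[X] = 3 · (3/4)^{4} = 243/256 ≈ 0.94922.


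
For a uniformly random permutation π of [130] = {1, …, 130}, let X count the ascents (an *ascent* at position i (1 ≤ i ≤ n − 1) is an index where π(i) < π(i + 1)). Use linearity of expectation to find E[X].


Write X = Σ X_I over i = 1, …, 129, with X_I the indicator of one ascent.
There are 129 indicators.
For each fixed i, the pair (π(i), π(i+1)) is a uniformly random ordered pair of distinct values from {1, …, 130}; by symmetry P[π(i) < π(i+1)] = 1/2.
By linearity: E[X] = 129 · (1/2) = (130 − 1) · (1/2) = 129/2 ≈ 64.5000.

E[X] = 129/2 = 64.5000.


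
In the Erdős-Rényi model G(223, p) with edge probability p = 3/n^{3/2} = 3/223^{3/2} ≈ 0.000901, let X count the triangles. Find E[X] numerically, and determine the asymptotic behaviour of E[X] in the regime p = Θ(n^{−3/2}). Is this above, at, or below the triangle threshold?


Number of potential triangles: C(223, 3) = 1823471.
Each occurs with probability p³ ≈ (0.000901)³ ≈ 7.31125e-10.
By linearity: E[X] = C(223, 3)·p³ ≈ 1823471 · 7.31125e-10 ≈ 0.001.
Since α = 3/2 > 1, p = c/n^{3/2} = o(1/n) is below the triangle threshold p ~ 1/n. Asymptotically E[X] ~ (c³/6)·n^{3(1−α)} = (3³/6)·n^{-1.5} → 0, so by Markov's inequality G has no triangles w.h.p.

E[X] ≈ 0.001; in regime p = Θ(1/n^{3/2}) E[X] tends to 0 (below the triangle threshold p ~ 1/n).


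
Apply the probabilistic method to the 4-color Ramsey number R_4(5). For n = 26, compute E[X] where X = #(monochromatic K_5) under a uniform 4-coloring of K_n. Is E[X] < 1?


E[X] = C(26, 5) · 4^{1 − 10} = 65780 · 4^{−9} = 65780/262144.
As a reduced fraction: E[X] = 16445/65536 ≈ 0.25093.
Is E[X] < 1? YES.
Since E[X] < 1, there exists a 4-coloring of K_{26} with no monochromatic K_5; hence R_4(5) > 26.

E[X] = 16445/65536 ≈ 0.25093; E[X] < 1, so R_4(5) > 26.


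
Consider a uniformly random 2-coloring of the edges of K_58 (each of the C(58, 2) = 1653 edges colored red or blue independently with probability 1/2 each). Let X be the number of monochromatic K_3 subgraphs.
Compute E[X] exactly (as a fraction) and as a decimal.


Let X = Σ_S X_S over the C(58, 3) = 30856 subsets S of size 3, where X_S = 1 if the K_3 on S is monochromatic.
For a fixed S, the K_3 on S has C(3, 2) = 3 edges. P[all 3 edges red] = (1/2)^3, and likewise for blue, so P[monochromatic] = 2·(1/2)^3 = 2^{1 − 3} = 1/4.
By linearity: E[X] = C(58, 3) · 2^{1 − 3} = 30856 · 1/4 = 7714.
Numerically: E[X] ≈ 7714.000000.

E[X] = C(58,3)·2^(1−C(3,2)) = 7714 ≈ 7714.000000.


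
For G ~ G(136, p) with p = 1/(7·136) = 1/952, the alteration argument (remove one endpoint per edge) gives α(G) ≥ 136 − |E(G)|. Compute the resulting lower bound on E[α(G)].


E[|E(G)|] = C(136, 2)·p = 9180 · (1/952) = 135/14.
E[α(G)] ≥ n − E[|E(G)|] = 136 − 135/14 = 1769/14.
Numerically: ≈ 126.35714.
(This is only a lower bound; the true E[α(G)] may be larger.)

E[α(G)] ≥ 1769/14 ≈ 126.35714.


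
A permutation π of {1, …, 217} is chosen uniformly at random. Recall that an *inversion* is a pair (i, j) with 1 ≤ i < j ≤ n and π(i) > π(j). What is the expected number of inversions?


Write X = Σ X_I over the C(217, 2) = 23436 pairs i < j, with X_I the indicator of one inversion.
There are 23436 indicators.
For each fixed pair i < j, the values π(i) and π(j) are two distinct elements of {1, …, 217} in uniformly random order; by symmetry P[π(i) > π(j)] = 1/2.
By linearity: E[X] = 23436 · (1/2) = C(217, 2) · (1/2) = 23436/2 = 11718 ≈ 11718.00000.

E[X] = 11718 = 11718.00000.


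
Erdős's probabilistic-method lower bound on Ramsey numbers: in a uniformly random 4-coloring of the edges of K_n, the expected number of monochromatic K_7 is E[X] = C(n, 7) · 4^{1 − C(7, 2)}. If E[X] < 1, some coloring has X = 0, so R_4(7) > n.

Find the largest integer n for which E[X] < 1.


We need C(n, 7) · 4^{1 − 21} < 1, i.e. C(n, 7) < 4^{21 − 1} = 1099511627776.
Check values of n near the boundary:
  n = 175: C(175, 7) = 883208107275; 883208107275 < 1099511627776? YES
  n = 176: C(176, 7) = 919790691600; 919790691600 < 1099511627776? YES
  n = 177: C(177, 7) = 957664425960; 957664425960 < 1099511627776? YES
  n = 178: C(178, 7) = 996867063280; 996867063280 < 1099511627776? YES
  n = 179: C(179, 7) = 1037437234460; 1037437234460 < 1099511627776? YES
  n = 180: C(180, 7) = 1079414463600; 1079414463600 < 1099511627776? YES
  n = 181: C(181, 7) = 1122839183400; 1122839183400 < 1099511627776? NO
  n = 182: C(182, 7) = 1167752750736; 1167752750736 < 1099511627776? NO
  n = 183: C(183, 7) = 1214197462413; 1214197462413 < 1099511627776? NO
The largest n with C(n, 7) < 1099511627776 is n = 180 (where E[X] = 67463403975/68719476736 ≈ 0.98172). Hence R_4(7) > 180, i.e. R_4(7) ≥ 181.

Largest n = 180; hence R_4(7) > 180.


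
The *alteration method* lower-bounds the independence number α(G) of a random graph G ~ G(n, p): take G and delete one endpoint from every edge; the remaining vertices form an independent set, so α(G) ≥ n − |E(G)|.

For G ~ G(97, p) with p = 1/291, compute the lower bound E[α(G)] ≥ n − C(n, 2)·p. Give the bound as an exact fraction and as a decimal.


E[|E(G)|] = C(97, 2)·p = 4656 · (1/291) = 16.
E[α(G)] ≥ n − E[|E(G)|] = 97 − 16 = 81.
Numerically: ≈ 81.000000.
(This is only a lower bound; the true E[α(G)] may be larger.)

E[α(G)] ≥ 81 ≈ 81.000000.


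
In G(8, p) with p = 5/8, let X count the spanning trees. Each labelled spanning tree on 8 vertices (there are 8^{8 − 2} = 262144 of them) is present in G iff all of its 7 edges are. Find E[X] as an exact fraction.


K_8 has 8^{8 − 2} = 262144 labelled spanning trees.
For each such spanning tree H, let X_H = 1 if all 7 edges of H are present in G. Then P[X_H = 1] = p^{7} = (5/8)^{7} = 78125/2097152.
Summing the indicators: E[X] = Σ_H E[X_H] = 262144 · p^{7} = 262144 · 78125/2097152 = 78125/8.
Numerically: E[X] ≈ 9.77e+03.

E[X] = 262144 · (5/8)^{7} = 78125/8 ≈ 9.77e+03.


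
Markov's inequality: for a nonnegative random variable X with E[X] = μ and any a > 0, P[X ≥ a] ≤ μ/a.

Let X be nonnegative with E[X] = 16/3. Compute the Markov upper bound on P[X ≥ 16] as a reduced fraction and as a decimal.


μ = E[X] = 16/3, a = 16.
Markov: P[X ≥ 16] ≤ μ/a = (16/3)/16 = 1/3.
Numerically: ≈ 0.333.
(Since a = 16 > μ = 5.333, the bound 1/3 is < 1 and informative.)

P[X ≥ 16] ≤ 1/3 ≈ 0.333.


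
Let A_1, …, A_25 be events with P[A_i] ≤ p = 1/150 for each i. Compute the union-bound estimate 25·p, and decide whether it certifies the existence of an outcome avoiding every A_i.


Union bound: P[∪_{i=1}^{25} A_i] ≤ Σ_i P[A_i] ≤ 25·p = 25·(1/150) = 1/6.
Numerically: 1/6 ≈ 0.1666667.
Is 1/6 < 1? YES.
Since P[∪ A_i] ≤ 1/6 < 1, the complement has P[∩ A_i^c] ≥ 1 − 1/6 = 5/6 > 0, so some outcome avoids every A_i.

25·p = 1/6 ≈ 0.1666667; existence CERTIFIED by the union bound.


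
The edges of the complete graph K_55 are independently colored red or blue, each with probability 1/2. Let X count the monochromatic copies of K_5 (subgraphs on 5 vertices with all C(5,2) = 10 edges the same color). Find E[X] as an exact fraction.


Let X = Σ_S X_S over the C(55, 5) = 3478761 subsets S of size 5, where X_S = 1 if the K_5 on S is monochromatic.
For a fixed S, the K_5 on S has C(5, 2) = 10 edges. P[all 10 edges red] = (1/2)^10, and likewise for blue, so P[monochromatic] = 2·(1/2)^10 = 2^{1 − 10} = 1/512.
Summing: E[X] = C(55, 5) · 2^{1 − 10} = 3478761 · 1/512 = 3478761/512.
Numerically: E[X] ≈ 6794.45508.

E[X] = C(55,5)·2^(1−C(5,2)) = 3478761/512 ≈ 6794.45508.


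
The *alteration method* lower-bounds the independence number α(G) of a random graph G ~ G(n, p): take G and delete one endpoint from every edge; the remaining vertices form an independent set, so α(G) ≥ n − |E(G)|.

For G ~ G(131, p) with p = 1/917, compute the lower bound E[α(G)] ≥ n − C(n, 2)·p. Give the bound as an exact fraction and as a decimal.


E[|E(G)|] = C(131, 2)·p = 8515 · (1/917) = 65/7.
E[α(G)] ≥ n − E[|E(G)|] = 131 − 65/7 = 852/7.
Numerically: ≈ 121.71429.
(This is only a lower bound; the true E[α(G)] may be larger.)

E[α(G)] ≥ 852/7 ≈ 121.71429.


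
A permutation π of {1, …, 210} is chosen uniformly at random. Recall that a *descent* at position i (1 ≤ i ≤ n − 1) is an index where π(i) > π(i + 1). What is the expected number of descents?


Write X = Σ X_I over i = 1, …, 209, with X_I the indicator of one descent.
There are 209 indicators.
For each fixed i, the pair (π(i), π(i+1)) is a uniformly random ordered pair of distinct values from {1, …, 210}; by symmetry P[π(i) > π(i+1)] = 1/2.
By linearity: E[X] = 209 · (1/2) = (210 − 1) · (1/2) = 209/2 ≈ 104.50000.

E[X] = 209/2 = 104.50000.


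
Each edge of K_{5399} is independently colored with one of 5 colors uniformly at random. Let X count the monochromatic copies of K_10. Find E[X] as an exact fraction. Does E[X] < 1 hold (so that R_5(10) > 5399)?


E[X] = C(5399, 10) · 5^{1 − 45} = 5751065658334180080797359164706 · 5^{−44} = 5751065658334180080797359164706/5684341886080801486968994140625.
As a reduced fraction: E[X] = 5751065658334180080797359164706/5684341886080801486968994140625 ≈ 1.01174.
Is E[X] < 1? NO.
Since E[X] ≥ 1, the first-moment bound is inconclusive at n = 5399; it does NOT by itself certify R_5(10) > 5399.

E[X] = 5751065658334180080797359164706/5684341886080801486968994140625 ≈ 1.01174; E[X] ≥ 1; first-moment method inconclusive here.


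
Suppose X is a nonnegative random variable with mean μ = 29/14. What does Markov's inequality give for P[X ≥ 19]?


μ = E[X] = 29/14, a = 19.
Markov: P[X ≥ 19] ≤ μ/a = (29/14)/19 = 29/266.
Numerically: ≈ 0.10902.
(Since a = 19 > μ = 2.07143, the bound 29/266 is < 1 and informative.)

P[X ≥ 19] ≤ 29/266 ≈ 0.10902.


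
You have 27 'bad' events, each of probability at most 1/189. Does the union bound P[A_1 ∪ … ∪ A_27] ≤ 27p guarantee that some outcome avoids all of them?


Union bound: P[∪_{i=1}^{27} A_i] ≤ Σ_i P[A_i] ≤ 27·p = 27·(1/189) = 1/7.
Numerically: 1/7 ≈ 0.143.
Is 1/7 < 1? YES.
Since P[∪ A_i] ≤ 1/7 < 1, the complement has P[∩ A_i^c] ≥ 1 − 1/7 = 6/7 > 0, so some outcome avoids every A_i.

27·p = 1/7 ≈ 0.143; existence CERTIFIED by the union bound.


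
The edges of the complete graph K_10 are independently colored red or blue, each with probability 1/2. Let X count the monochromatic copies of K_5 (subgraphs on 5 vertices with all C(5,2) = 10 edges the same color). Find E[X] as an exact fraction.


Let X = Σ_S X_S over the C(10, 5) = 252 subsets S of size 5, where X_S = 1 if the K_5 on S is monochromatic.
For a fixed S, the K_5 on S has C(5, 2) = 10 edges. P[all 10 edges red] = (1/2)^10, and likewise for blue, so P[monochromatic] = 2·(1/2)^10 = 2^{1 − 10} = 1/512.
By linearity of expectation: E[X] = C(10, 5) · 2^{1 − 10} = 252 · 1/512 = 63/128.
Numerically: E[X] ≈ 0.492.

E[X] = C(10,5)·2^(1−C(5,2)) = 63/128 ≈ 0.492.


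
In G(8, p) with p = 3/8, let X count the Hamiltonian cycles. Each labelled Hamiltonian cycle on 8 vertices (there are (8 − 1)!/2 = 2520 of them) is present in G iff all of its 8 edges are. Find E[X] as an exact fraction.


K_8 has (8 − 1)!/2 = 2520 labelled Hamiltonian cycles.
For each such Hamiltonian cycle H, let X_H = 1 if all 8 edges of H are present in G. Then P[X_H = 1] = p^{8} = (3/8)^{8} = 6561/16777216.
Summing the indicators: E[X] = Σ_H E[X_H] = 2520 · p^{8} = 2520 · 6561/16777216 = 2066715/2097152.
Numerically: E[X] ≈ 0.985487.

E[X] = 2520 · (3/8)^{8} = 2066715/2097152 ≈ 0.985487.


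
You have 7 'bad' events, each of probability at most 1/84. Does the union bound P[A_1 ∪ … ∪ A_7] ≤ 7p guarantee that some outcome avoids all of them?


Union bound: P[∪_{i=1}^{7} A_i] ≤ Σ_i P[A_i] ≤ 7·p = 7·(1/84) = 1/12.
Numerically: 1/12 ≈ 0.0833333.
Is 1/12 < 1? YES.
Since P[∪ A_i] ≤ 1/12 < 1, the complement has P[∩ A_i^c] ≥ 1 − 1/12 = 11/12 > 0, so some outcome avoids every A_i.

7·p = 1/12 ≈ 0.0833333; existence CERTIFIED by the union bound.
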